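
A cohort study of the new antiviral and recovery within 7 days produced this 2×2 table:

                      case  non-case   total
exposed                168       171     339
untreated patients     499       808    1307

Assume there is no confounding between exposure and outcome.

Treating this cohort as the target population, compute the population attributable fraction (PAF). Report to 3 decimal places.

PAF ≈ 0.058

p₁ = P(outcome | exposed) = 168/339 = 0.49558
p₀ = P(outcome | unexposed) = 499/1307 = 0.38179
Exposure prevalence π = 339/1646 = 0.20595; overall risk P(Y=1) = 0.40522.
Under exogeneity, PAF = [P(Y=1) − p₀]/P(Y=1).
PAF = (0.40522 − 0.38179) / 0.40522 ≈ 0.0578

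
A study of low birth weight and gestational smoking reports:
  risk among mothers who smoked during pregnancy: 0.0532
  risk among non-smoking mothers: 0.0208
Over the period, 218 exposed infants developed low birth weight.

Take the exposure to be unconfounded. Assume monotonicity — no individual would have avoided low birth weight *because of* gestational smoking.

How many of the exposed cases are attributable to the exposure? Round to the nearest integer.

Let p₁ = 0.0532, p₀ = 0.0208.
PN = (p₁ − p₀)/p₁ = (0.0532 − 0.0208) / 0.0532 ≈ 0.60902.
Attributable cases ≈ PN × (exposed cases) = 0.60902 × 218 ≈ 132.77.

about 133 cases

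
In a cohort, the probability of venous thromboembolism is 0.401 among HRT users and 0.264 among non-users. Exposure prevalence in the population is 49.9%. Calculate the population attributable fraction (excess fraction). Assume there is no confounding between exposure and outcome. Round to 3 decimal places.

PAF ≈ 0.206

Let p₁ = 0.401, p₀ = 0.264.
Overall risk P(Y=1) = π·p₁ + (1−π)·p₀ = 0.499×0.401 + 0.501×0.264 = 0.33236.
Under exogeneity, PAF = [P(Y=1) − p₀] / P(Y=1).
PAF = (0.33236 − 0.264) / 0.33236 ≈ 0.2057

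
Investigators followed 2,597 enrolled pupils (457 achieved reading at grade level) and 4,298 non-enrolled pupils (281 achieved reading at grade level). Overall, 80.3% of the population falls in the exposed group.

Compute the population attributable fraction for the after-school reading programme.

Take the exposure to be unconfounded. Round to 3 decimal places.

p₁ = P(outcome | exposed) = 457/2597 = 0.17597
p₀ = P(outcome | unexposed) = 281/4298 = 0.065379
Overall risk P(Y=1) = π·p₁ + (1−π)·p₀ = 0.803×0.17597 + 0.197×0.065379 = 0.15419.
Under exogeneity, PAF = [P(Y=1) − p₀] / P(Y=1).
PAF = (0.15419 − 0.065379) / 0.15419 ≈ 0.5760

PAF ≈ 0.576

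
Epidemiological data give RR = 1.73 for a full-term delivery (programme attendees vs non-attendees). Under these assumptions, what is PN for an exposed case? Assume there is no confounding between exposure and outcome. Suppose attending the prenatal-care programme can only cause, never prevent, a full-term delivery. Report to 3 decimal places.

Under exogeneity and monotonicity, PN = (RR − 1) / RR = 1 − 1/RR.
PN = (1.73 − 1) / 1.73 = 0.73 / 1.73 ≈ 0.4220

PN ≈ 0.422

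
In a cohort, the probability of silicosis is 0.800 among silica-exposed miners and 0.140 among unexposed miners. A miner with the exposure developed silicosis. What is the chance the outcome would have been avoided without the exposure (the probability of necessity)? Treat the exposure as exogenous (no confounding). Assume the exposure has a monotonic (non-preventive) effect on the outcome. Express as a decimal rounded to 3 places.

PN ≈ 0.825

Let p₁ = 0.8, p₀ = 0.14.
Under exogeneity and monotonicity, PN = (p₁ − p₀) / p₁.
PN = (0.8 − 0.14) / 0.8 = 0.66 / 0.8 ≈ 0.8250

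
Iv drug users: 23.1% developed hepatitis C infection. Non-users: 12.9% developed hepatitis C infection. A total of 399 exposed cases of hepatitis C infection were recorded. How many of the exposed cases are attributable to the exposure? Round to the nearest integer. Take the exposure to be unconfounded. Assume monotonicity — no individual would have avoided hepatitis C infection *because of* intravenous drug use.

about 176 cases

p₁ = 0.231, p₀ = 0.129.
PN = (p₁ − p₀)/p₁ = (0.231 − 0.129) / 0.231 ≈ 0.44156.
Attributable cases ≈ PN × (exposed cases) = 0.44156 × 399 ≈ 176.18.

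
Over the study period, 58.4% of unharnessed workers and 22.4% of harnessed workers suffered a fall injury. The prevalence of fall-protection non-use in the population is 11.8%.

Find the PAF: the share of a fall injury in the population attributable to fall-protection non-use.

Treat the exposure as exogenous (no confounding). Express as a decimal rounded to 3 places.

p₁ = 0.584, p₀ = 0.224.
Overall risk P(Y=1) = π·p₁ + (1−π)·p₀ = 0.118×0.584 + 0.882×0.224 = 0.26648.
Under exogeneity, PAF = [P(Y=1) − p₀] / P(Y=1).
PAF = (0.26648 − 0.224) / 0.26648 ≈ 0.1594

PAF ≈ 0.159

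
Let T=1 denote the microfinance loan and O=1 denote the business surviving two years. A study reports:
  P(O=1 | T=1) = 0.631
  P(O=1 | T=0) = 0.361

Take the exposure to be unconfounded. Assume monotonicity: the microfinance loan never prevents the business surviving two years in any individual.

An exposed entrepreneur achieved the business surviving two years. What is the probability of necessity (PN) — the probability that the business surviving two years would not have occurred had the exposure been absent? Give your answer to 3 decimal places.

PN ≈ 0.428

Let p₁ = 0.631, p₀ = 0.361.
Under exogeneity and monotonicity, PN = (p₁ − p₀) / p₁.
PN = (0.631 − 0.361) / 0.631 = 0.27 / 0.631 ≈ 0.4279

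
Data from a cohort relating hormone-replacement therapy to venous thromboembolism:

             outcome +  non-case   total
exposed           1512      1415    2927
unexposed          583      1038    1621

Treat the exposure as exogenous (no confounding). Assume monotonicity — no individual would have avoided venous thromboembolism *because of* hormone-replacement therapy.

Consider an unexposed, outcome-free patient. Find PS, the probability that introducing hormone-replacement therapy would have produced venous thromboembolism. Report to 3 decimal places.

PS ≈ 0.245

p₁ = P(outcome | exposed) = 1512/2927 = 0.51657
p₀ = P(outcome | unexposed) = 583/1621 = 0.35965
Under exogeneity and monotonicity, PS = (p₁ − p₀)/(1 − p₀).
PS = (0.51657 − 0.35965) / 0.64035 ≈ 0.2450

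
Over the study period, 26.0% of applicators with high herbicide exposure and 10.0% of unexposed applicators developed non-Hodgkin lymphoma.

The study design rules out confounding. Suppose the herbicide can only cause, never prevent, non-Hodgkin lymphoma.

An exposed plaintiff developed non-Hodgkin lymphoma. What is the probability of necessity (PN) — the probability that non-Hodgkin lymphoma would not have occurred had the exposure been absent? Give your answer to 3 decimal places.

PN ≈ 0.615

p₁ = 0.26, p₀ = 0.1.
Under exogeneity and monotonicity, PN = (p₁ − p₀) / p₁.
PN = (0.26 − 0.1) / 0.26 = 0.16 / 0.26 ≈ 0.6154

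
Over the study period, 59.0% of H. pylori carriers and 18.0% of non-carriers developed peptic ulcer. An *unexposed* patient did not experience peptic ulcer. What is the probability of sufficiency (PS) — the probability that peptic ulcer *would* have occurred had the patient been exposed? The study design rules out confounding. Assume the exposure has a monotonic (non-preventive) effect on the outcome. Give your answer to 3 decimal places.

p₁ = 0.59, p₀ = 0.18.
Under exogeneity and monotonicity, PS = (p₁ − p₀) / (1 − p₀).
PS = (0.59 − 0.18) / (1 − 0.18) = 0.41 / 0.82 ≈ 0.5000

PS ≈ 0.500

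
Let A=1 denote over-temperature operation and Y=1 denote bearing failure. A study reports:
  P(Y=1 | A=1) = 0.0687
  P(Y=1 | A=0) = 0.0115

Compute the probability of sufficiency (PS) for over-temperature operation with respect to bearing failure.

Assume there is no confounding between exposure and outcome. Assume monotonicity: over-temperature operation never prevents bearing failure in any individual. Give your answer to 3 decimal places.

PS ≈ 0.058

Let p₁ = 0.0687, p₀ = 0.0115.
Under exogeneity and monotonicity, PS = (p₁ − p₀) / (1 − p₀).
PS = (0.0687 − 0.0115) / (1 − 0.0115) = 0.0572 / 0.9885 ≈ 0.0579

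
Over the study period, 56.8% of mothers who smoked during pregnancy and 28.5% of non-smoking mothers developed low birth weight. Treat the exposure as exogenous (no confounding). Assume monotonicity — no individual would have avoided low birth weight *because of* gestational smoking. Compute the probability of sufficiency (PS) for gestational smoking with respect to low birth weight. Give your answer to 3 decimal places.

PS ≈ 0.396

p₁ = 0.568, p₀ = 0.285.
Under exogeneity and monotonicity, PS = (p₁ − p₀) / (1 − p₀).
PS = (0.568 − 0.285) / (1 − 0.285) = 0.283 / 0.715 ≈ 0.3958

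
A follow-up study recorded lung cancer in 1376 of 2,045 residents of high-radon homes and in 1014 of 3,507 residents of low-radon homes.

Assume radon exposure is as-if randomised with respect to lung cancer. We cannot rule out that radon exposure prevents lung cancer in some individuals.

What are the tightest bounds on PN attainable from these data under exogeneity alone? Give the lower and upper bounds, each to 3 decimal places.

0.570 ≤ PN ≤ 1.000

p₁ = P(outcome | exposed) = 1376/2045 = 0.67286
p₀ = P(outcome | unexposed) = 1014/3507 = 0.28914
Under exogeneity alone the bounds on PN are max{0,(p₁−p₀)/p₁} ≤ PN ≤ min{1,(1−p₀)/p₁}.
  lower = (p₁ − p₀)/p₁ = 0.38372 / 0.67286 ≈ 0.5703
  upper = min{1, (1 − p₀)/p₁} = 0.71086 / 0.67286 ≈ 1.0565 → capped at 1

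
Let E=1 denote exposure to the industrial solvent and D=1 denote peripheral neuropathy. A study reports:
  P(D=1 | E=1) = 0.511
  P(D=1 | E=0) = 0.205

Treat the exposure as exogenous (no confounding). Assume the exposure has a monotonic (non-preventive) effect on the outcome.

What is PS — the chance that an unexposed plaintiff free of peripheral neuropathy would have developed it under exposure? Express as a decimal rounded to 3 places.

PS ≈ 0.385

Let p₁ = 0.511, p₀ = 0.205.
Under exogeneity and monotonicity, PS = (p₁ − p₀) / (1 − p₀).
PS = (0.511 − 0.205) / (1 − 0.205) = 0.306 / 0.795 ≈ 0.3849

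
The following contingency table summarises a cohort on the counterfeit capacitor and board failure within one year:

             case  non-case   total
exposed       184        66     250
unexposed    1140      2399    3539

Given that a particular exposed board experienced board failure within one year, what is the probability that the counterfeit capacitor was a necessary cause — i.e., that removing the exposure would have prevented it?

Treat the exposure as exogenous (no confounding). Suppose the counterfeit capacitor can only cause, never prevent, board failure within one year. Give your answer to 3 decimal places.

PN ≈ 0.562

p₁ = P(outcome | exposed) = 184/250 = 0.736
p₀ = P(outcome | unexposed) = 1140/3539 = 0.32212
Under exogeneity and monotonicity, PN = (p₁ − p₀)/p₁.
PN = (0.736 − 0.32212) / 0.736 ≈ 0.5623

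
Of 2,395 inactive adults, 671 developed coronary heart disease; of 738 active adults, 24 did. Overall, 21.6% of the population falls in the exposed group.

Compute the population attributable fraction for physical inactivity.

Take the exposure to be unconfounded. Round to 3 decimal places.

PAF ≈ 0.622

p₁ = P(outcome | exposed) = 671/2395 = 0.28017
p₀ = P(outcome | unexposed) = 24/738 = 0.03252
Overall risk P(Y=1) = π·p₁ + (1−π)·p₀ = 0.216×0.28017 + 0.784×0.03252 = 0.086012.
Under exogeneity, PAF = [P(Y=1) − p₀] / P(Y=1).
PAF = (0.086012 − 0.03252) / 0.086012 ≈ 0.6219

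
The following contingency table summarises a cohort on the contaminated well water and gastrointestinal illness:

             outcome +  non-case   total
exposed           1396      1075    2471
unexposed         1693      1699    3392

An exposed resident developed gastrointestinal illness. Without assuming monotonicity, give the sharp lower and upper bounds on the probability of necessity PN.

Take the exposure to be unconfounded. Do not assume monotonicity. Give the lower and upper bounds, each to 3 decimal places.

0.117 ≤ PN ≤ 0.887

p₁ = P(outcome | exposed) = 1396/2471 = 0.56495
p₀ = P(outcome | unexposed) = 1693/3392 = 0.49912
Under exogeneity alone the bounds on PN are max{0,(p₁−p₀)/p₁} ≤ PN ≤ min{1,(1−p₀)/p₁}.
  lower = (p₁ − p₀)/p₁ = 0.065838 / 0.56495 ≈ 0.1165
  upper = min{1, (1 − p₀)/p₁} = 0.50088 / 0.56495 ≈ 0.8866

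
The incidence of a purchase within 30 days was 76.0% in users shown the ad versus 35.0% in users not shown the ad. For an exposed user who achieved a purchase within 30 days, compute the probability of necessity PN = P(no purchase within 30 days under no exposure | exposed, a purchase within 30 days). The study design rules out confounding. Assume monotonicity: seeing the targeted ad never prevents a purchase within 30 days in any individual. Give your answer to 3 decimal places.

PN ≈ 0.539

p₁ = 0.76, p₀ = 0.35.
Under exogeneity and monotonicity, PN = (p₁ − p₀) / p₁.
PN = (0.76 − 0.35) / 0.76 = 0.41 / 0.76 ≈ 0.5395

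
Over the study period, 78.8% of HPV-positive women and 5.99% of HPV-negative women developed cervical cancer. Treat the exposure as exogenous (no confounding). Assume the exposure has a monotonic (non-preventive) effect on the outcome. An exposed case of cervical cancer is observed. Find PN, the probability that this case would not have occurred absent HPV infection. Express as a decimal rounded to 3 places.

PN ≈ 0.924

p₁ = 0.788, p₀ = 0.0599.
Under exogeneity and monotonicity, PN = (p₁ − p₀) / p₁.
PN = (0.788 − 0.0599) / 0.788 = 0.7281 / 0.788 ≈ 0.9240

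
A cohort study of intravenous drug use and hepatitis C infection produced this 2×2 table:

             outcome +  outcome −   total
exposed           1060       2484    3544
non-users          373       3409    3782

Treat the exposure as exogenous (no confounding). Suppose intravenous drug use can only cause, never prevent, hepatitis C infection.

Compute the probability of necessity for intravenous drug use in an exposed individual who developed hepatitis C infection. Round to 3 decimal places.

PN ≈ 0.670

p₁ = P(outcome | exposed) = 1060/3544 = 0.2991
p₀ = P(outcome | unexposed) = 373/3782 = 0.098625
Under exogeneity and monotonicity, PN = (p₁ − p₀)/p₁.
PN = (0.2991 − 0.098625) / 0.2991 ≈ 0.6703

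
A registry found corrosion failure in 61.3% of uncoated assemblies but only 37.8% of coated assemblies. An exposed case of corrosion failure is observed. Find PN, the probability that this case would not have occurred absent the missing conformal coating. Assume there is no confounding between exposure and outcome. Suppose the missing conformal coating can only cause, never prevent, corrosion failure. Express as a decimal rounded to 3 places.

PN ≈ 0.383

p₁ = 0.613, p₀ = 0.378.
Under exogeneity and monotonicity, PN = (p₁ − p₀) / p₁.
PN = (0.613 − 0.378) / 0.613 = 0.235 / 0.613 ≈ 0.3834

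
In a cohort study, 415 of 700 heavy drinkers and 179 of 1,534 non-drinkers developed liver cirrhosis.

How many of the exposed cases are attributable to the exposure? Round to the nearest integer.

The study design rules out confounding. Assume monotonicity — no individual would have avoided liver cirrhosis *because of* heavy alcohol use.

about 333 cases

p₁ = P(outcome | exposed) = 415/700 = 0.59286
p₀ = P(outcome | unexposed) = 179/1534 = 0.11669
PN = (p₁ − p₀)/p₁ = (0.59286 − 0.11669) / 0.59286 ≈ 0.80318.
Attributable cases ≈ PN × (exposed cases) = 0.80318 × 415 ≈ 333.32.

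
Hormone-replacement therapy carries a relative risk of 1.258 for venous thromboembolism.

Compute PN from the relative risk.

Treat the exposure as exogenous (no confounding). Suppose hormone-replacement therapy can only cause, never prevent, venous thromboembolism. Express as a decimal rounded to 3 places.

PN ≈ 0.205

Under exogeneity and monotonicity, PN = (RR − 1) / RR = 1 − 1/RR.
PN = (1.258 − 1) / 1.258 = 0.258 / 1.258 ≈ 0.2051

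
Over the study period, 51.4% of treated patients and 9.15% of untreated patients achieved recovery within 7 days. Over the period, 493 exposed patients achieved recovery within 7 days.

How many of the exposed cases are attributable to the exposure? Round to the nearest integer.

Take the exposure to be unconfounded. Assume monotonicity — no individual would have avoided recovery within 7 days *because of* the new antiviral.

p₁ = 0.514, p₀ = 0.0915.
PN = (p₁ − p₀)/p₁ = (0.514 − 0.0915) / 0.514 ≈ 0.82198.
Attributable cases ≈ PN × (exposed cases) = 0.82198 × 493 ≈ 405.24.

about 405 cases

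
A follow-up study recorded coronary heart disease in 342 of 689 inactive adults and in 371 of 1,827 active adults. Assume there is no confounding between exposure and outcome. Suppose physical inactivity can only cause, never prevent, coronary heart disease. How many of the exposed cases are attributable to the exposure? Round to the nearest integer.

about 202 cases

p₁ = P(outcome | exposed) = 342/689 = 0.49637
p₀ = P(outcome | unexposed) = 371/1827 = 0.20307
PN = (p₁ − p₀)/p₁ = (0.49637 − 0.20307) / 0.49637 ≈ 0.59090.
Attributable cases ≈ PN × (exposed cases) = 0.59090 × 342 ≈ 202.09.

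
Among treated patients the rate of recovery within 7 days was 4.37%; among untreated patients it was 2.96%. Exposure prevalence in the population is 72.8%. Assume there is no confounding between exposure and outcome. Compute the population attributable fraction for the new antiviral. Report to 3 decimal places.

PAF ≈ 0.257

p₁ = 0.0437, p₀ = 0.0296.
Overall risk P(Y=1) = π·p₁ + (1−π)·p₀ = 0.728×0.0437 + 0.272×0.0296 = 0.039865.
Under exogeneity, PAF = [P(Y=1) − p₀] / P(Y=1).
PAF = (0.039865 − 0.0296) / 0.039865 ≈ 0.2575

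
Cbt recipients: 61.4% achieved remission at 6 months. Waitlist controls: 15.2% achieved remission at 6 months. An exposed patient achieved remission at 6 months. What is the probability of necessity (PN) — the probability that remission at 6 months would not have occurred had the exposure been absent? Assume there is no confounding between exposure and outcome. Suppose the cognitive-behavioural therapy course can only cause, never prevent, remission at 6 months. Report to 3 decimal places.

PN ≈ 0.752

p₁ = 0.614, p₀ = 0.152.
Under exogeneity and monotonicity, PN = (p₁ − p₀) / p₁.
PN = (0.614 − 0.152) / 0.614 = 0.462 / 0.614 ≈ 0.7524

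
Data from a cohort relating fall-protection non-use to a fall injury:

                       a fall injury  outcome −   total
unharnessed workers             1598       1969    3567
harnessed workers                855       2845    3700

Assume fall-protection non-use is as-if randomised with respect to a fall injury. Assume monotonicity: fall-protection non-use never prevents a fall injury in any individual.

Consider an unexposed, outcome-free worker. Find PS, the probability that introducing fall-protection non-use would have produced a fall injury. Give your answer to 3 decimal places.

p₁ = P(outcome | exposed) = 1598/3567 = 0.448
p₀ = P(outcome | unexposed) = 855/3700 = 0.23108
Under exogeneity and monotonicity, PS = (p₁ − p₀) / (1 − p₀).
PS = (0.448 − 0.23108) / (1 − 0.23108) = 0.21691 / 0.76892 ≈ 0.2821

PS ≈ 0.282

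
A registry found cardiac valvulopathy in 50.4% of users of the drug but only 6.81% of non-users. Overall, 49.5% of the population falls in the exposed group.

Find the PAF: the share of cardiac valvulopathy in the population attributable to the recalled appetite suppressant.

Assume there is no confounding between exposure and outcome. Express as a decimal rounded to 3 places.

PAF ≈ 0.760

p₁ = 0.504, p₀ = 0.0681.
Overall risk P(Y=1) = π·p₁ + (1−π)·p₀ = 0.495×0.504 + 0.505×0.0681 = 0.28387.
Under exogeneity, PAF = [P(Y=1) − p₀] / P(Y=1).
PAF = (0.28387 − 0.0681) / 0.28387 ≈ 0.7601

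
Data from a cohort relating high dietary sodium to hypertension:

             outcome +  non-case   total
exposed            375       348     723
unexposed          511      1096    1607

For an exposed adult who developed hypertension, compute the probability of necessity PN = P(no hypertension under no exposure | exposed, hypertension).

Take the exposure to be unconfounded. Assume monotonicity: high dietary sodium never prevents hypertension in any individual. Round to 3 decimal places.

p₁ = P(outcome | exposed) = 375/723 = 0.51867
p₀ = P(outcome | unexposed) = 511/1607 = 0.31798
Under exogeneity and monotonicity, PN = (p₁ − p₀) / p₁.
PN = (0.51867 − 0.31798) / 0.51867 = 0.20069 / 0.51867 ≈ 0.3869

PN ≈ 0.387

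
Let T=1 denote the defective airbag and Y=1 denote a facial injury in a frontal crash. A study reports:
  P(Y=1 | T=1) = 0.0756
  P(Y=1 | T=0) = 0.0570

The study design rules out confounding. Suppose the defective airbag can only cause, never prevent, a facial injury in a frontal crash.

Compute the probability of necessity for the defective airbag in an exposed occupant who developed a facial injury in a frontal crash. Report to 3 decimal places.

PN ≈ 0.246

Let p₁ = 0.0756, p₀ = 0.057.
Under exogeneity and monotonicity, PN = (p₁ − p₀) / p₁.
PN = (0.0756 − 0.057) / 0.0756 = 0.0186 / 0.0756 ≈ 0.2460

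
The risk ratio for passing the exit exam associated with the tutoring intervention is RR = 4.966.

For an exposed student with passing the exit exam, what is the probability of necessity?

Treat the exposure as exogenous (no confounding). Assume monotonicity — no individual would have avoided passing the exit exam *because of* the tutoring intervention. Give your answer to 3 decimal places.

Under exogeneity and monotonicity, PN = (RR − 1) / RR = 1 − 1/RR.
PN = (4.966 − 1) / 4.966 = 3.966 / 4.966 ≈ 0.7986

PN ≈ 0.799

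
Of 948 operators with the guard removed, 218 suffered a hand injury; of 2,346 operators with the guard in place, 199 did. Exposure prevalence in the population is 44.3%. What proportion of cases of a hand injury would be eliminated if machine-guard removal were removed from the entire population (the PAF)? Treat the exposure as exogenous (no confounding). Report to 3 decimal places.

PAF ≈ 0.431

p₁ = P(outcome | exposed) = 218/948 = 0.22996
p₀ = P(outcome | unexposed) = 199/2346 = 0.084825
Overall risk P(Y=1) = π·p₁ + (1−π)·p₀ = 0.443×0.22996 + 0.557×0.084825 = 0.14912.
Under exogeneity, PAF = [P(Y=1) − p₀] / P(Y=1).
PAF = (0.14912 − 0.084825) / 0.14912 ≈ 0.4312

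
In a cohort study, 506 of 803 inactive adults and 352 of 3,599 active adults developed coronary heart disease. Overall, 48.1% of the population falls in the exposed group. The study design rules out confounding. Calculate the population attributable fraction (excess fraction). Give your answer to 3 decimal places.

p₁ = P(outcome | exposed) = 506/803 = 0.63014
p₀ = P(outcome | unexposed) = 352/3599 = 0.097805
Overall risk P(Y=1) = π·p₁ + (1−π)·p₀ = 0.481×0.63014 + 0.519×0.097805 = 0.35386.
Under exogeneity, PAF = [P(Y=1) − p₀] / P(Y=1).
PAF = (0.35386 − 0.097805) / 0.35386 ≈ 0.7236

PAF ≈ 0.724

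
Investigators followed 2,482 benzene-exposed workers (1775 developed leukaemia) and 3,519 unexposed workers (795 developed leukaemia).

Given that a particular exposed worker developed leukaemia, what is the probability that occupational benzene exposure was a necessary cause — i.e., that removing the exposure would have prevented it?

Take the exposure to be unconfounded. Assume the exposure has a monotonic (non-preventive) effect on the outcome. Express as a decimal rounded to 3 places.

p₁ = P(outcome | exposed) = 1775/2482 = 0.71515
p₀ = P(outcome | unexposed) = 795/3519 = 0.22592
Under exogeneity and monotonicity, PN = (p₁ − p₀) / p₁.
PN = (0.71515 − 0.22592) / 0.71515 = 0.48923 / 0.71515 ≈ 0.6841

PN ≈ 0.684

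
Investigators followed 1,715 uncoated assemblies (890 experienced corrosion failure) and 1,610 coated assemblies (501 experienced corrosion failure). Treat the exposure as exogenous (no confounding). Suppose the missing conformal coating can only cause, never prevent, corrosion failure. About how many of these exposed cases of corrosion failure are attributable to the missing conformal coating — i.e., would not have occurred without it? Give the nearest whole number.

p₁ = P(outcome | exposed) = 890/1715 = 0.51895
p₀ = P(outcome | unexposed) = 501/1610 = 0.31118
PN = (p₁ − p₀)/p₁ = (0.51895 − 0.31118) / 0.51895 ≈ 0.40037.
Attributable cases ≈ PN × (exposed cases) = 0.40037 × 890 ≈ 356.33.

about 356 cases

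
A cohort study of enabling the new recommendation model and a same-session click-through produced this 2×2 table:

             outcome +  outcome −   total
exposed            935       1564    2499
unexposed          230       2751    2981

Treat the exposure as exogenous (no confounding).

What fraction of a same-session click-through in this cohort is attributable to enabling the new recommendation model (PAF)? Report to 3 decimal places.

p₁ = P(outcome | exposed) = 935/2499 = 0.37415
p₀ = P(outcome | unexposed) = 230/2981 = 0.077155
Exposure prevalence π = 2499/5480 = 0.45602; overall risk P(Y=1) = 0.21259.
Under exogeneity, PAF = [P(Y=1) − p₀]/P(Y=1).
PAF = (0.21259 − 0.077155) / 0.21259 ≈ 0.6371

PAF ≈ 0.637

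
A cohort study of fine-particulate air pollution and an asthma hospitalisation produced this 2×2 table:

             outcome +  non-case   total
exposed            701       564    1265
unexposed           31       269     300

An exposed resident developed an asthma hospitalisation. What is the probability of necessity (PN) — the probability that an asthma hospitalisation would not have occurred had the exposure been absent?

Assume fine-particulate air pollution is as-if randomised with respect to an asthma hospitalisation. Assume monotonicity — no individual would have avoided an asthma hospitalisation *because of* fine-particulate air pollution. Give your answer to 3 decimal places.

PN ≈ 0.814

p₁ = P(outcome | exposed) = 701/1265 = 0.55415
p₀ = P(outcome | unexposed) = 31/300 = 0.10333
Under exogeneity and monotonicity, PN = (p₁ − p₀) / p₁.
PN = (0.55415 − 0.10333) / 0.55415 = 0.45082 / 0.55415 ≈ 0.8135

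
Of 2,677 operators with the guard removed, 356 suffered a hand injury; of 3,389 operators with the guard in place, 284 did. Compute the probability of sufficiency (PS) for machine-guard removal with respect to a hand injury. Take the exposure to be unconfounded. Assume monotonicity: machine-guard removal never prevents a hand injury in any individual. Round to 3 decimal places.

p₁ = P(outcome | exposed) = 356/2677 = 0.13298
p₀ = P(outcome | unexposed) = 284/3389 = 0.083801
Under exogeneity and monotonicity, PS = (p₁ − p₀) / (1 − p₀).
PS = (0.13298 − 0.083801) / (1 − 0.083801) = 0.049184 / 0.9162 ≈ 0.0537

PS ≈ 0.054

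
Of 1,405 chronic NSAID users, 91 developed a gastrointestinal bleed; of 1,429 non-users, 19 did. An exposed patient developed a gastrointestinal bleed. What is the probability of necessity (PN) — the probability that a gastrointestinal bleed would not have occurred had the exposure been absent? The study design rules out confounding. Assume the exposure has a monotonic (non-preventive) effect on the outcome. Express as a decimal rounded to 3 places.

PN ≈ 0.795

p₁ = P(outcome | exposed) = 91/1405 = 0.064769
p₀ = P(outcome | unexposed) = 19/1429 = 0.013296
Under exogeneity and monotonicity, PN = (p₁ − p₀) / p₁.
PN = (0.064769 − 0.013296) / 0.064769 = 0.051473 / 0.064769 ≈ 0.7947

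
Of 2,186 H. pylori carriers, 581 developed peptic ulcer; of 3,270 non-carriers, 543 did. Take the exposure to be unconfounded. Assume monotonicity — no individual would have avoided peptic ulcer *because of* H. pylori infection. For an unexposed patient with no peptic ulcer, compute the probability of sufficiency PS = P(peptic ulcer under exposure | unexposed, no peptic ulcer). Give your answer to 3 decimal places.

PS ≈ 0.120

p₁ = P(outcome | exposed) = 581/2186 = 0.26578
p₀ = P(outcome | unexposed) = 543/3270 = 0.16606
Under exogeneity and monotonicity, PS = (p₁ − p₀) / (1 − p₀).
PS = (0.26578 − 0.16606) / (1 − 0.16606) = 0.099727 / 0.83394 ≈ 0.1196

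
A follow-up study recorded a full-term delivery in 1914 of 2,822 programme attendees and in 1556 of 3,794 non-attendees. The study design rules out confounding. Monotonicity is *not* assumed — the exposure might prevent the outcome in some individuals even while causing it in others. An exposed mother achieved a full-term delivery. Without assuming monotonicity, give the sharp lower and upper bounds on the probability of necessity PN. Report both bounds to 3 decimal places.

0.395 ≤ PN ≤ 0.870

p₁ = P(outcome | exposed) = 1914/2822 = 0.67824
p₀ = P(outcome | unexposed) = 1556/3794 = 0.41012
Under exogeneity alone the bounds on PN are max{0,(p₁−p₀)/p₁} ≤ PN ≤ min{1,(1−p₀)/p₁}.
  lower = (p₁ − p₀)/p₁ = 0.26812 / 0.67824 ≈ 0.3953
  upper = min{1, (1 − p₀)/p₁} = 0.58988 / 0.67824 ≈ 0.8697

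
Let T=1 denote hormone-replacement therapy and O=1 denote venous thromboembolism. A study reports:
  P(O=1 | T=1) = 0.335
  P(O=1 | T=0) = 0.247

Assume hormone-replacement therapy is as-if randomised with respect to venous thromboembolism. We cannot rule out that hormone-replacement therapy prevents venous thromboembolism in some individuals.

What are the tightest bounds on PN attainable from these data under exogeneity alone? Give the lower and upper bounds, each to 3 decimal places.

Let p₁ = 0.335, p₀ = 0.247.
Under exogeneity alone the bounds on PN are max{0,(p₁−p₀)/p₁} ≤ PN ≤ min{1,(1−p₀)/p₁}.
  lower = (p₁ − p₀)/p₁ = 0.088 / 0.335 ≈ 0.2627
  upper = min{1, (1 − p₀)/p₁} = 0.753 / 0.335 ≈ 2.2478 → capped at 1

0.263 ≤ PN ≤ 1.000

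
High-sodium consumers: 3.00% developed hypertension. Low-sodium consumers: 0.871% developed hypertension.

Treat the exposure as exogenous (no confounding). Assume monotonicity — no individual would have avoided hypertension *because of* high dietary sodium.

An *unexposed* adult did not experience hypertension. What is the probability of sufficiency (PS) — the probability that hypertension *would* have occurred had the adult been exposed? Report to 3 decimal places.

PS ≈ 0.021

p₁ = 0.03, p₀ = 0.00871.
Under exogeneity and monotonicity, PS = (p₁ − p₀) / (1 − p₀).
PS = (0.03 − 0.00871) / (1 − 0.00871) = 0.02129 / 0.99129 ≈ 0.0215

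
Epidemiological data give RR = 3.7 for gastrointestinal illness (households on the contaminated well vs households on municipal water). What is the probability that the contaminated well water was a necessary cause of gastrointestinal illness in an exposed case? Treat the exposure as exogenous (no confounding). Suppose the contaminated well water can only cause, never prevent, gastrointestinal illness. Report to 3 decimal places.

PN ≈ 0.730

Under exogeneity and monotonicity, PN = (RR − 1) / RR = 1 − 1/RR.
PN = (3.7 − 1) / 3.7 = 2.7 / 3.7 ≈ 0.7297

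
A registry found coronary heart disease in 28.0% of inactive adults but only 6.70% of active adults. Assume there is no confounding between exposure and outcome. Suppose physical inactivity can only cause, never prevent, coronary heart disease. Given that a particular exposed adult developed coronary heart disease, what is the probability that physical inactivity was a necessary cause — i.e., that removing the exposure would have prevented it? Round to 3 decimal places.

PN ≈ 0.761

p₁ = 0.28, p₀ = 0.067.
Under exogeneity and monotonicity, PN = (p₁ − p₀) / p₁.
PN = (0.28 − 0.067) / 0.28 = 0.213 / 0.28 ≈ 0.7607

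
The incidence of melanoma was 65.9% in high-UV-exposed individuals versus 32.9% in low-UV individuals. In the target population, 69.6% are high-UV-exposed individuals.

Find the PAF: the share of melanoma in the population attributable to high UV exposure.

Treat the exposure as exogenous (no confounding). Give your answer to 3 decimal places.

p₁ = 0.659, p₀ = 0.329.
Overall risk P(Y=1) = π·p₁ + (1−π)·p₀ = 0.696×0.659 + 0.304×0.329 = 0.55868.
Under exogeneity, PAF = [P(Y=1) − p₀] / P(Y=1).
PAF = (0.55868 − 0.329) / 0.55868 ≈ 0.4111

PAF ≈ 0.411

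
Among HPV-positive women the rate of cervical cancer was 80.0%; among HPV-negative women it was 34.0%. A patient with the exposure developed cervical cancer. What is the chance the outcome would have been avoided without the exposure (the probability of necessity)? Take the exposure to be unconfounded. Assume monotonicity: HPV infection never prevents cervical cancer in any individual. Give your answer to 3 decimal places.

PN ≈ 0.575

p₁ = 0.8, p₀ = 0.34.
Under exogeneity and monotonicity, PN = (p₁ − p₀) / p₁.
PN = (0.8 − 0.34) / 0.8 = 0.46 / 0.8 ≈ 0.5750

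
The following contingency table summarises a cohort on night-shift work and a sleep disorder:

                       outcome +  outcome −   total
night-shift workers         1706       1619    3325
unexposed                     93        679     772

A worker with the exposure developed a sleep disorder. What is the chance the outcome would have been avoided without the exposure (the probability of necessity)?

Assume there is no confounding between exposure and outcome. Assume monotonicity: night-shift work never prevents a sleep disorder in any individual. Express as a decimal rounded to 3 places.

PN ≈ 0.765

p₁ = P(outcome | exposed) = 1706/3325 = 0.51308
p₀ = P(outcome | unexposed) = 93/772 = 0.12047
Under exogeneity and monotonicity, PN = (p₁ − p₀)/p₁.
PN = (0.51308 − 0.12047) / 0.51308 ≈ 0.7652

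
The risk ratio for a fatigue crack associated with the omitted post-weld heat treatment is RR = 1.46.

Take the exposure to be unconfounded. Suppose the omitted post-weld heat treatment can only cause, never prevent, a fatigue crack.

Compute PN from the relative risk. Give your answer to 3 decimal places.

Under exogeneity and monotonicity, PN = (RR − 1) / RR = 1 − 1/RR.
PN = (1.46 − 1) / 1.46 = 0.46 / 1.46 ≈ 0.3151

PN ≈ 0.315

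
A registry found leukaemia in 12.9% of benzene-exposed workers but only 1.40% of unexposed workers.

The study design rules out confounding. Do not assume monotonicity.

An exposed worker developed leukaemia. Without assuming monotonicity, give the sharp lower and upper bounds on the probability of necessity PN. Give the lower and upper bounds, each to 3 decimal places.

p₁ = 0.129, p₀ = 0.014.
Under exogeneity alone the bounds on PN are max{0,(p₁−p₀)/p₁} ≤ PN ≤ min{1,(1−p₀)/p₁}.
  lower = (p₁ − p₀)/p₁ = 0.115 / 0.129 ≈ 0.8915
  upper = min{1, (1 − p₀)/p₁} = 0.986 / 0.129 ≈ 7.6434 → capped at 1

0.891 ≤ PN ≤ 1.000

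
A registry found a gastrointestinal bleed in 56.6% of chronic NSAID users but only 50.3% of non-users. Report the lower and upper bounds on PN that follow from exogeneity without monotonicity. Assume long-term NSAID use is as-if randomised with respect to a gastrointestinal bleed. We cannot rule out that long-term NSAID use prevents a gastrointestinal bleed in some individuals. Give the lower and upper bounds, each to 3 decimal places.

p₁ = 0.566, p₀ = 0.503.
Under exogeneity alone the bounds on PN are max{0,(p₁−p₀)/p₁} ≤ PN ≤ min{1,(1−p₀)/p₁}.
  lower = (p₁ − p₀)/p₁ = 0.063 / 0.566 ≈ 0.1113
  upper = min{1, (1 − p₀)/p₁} = 0.497 / 0.566 ≈ 0.8781

0.111 ≤ PN ≤ 0.878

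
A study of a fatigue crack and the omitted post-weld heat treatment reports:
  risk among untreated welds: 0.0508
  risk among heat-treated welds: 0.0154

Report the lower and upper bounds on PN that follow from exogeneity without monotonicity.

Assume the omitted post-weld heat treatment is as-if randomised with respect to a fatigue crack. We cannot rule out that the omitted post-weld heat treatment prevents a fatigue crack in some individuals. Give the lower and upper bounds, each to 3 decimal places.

Let p₁ = 0.0508, p₀ = 0.0154.
Under exogeneity alone the bounds on PN are max{0,(p₁−p₀)/p₁} ≤ PN ≤ min{1,(1−p₀)/p₁}.
  lower = (p₁ − p₀)/p₁ = 0.0354 / 0.0508 ≈ 0.6969
  upper = min{1, (1 − p₀)/p₁} = 0.9846 / 0.0508 ≈ 19.3819 → capped at 1

0.697 ≤ PN ≤ 1.000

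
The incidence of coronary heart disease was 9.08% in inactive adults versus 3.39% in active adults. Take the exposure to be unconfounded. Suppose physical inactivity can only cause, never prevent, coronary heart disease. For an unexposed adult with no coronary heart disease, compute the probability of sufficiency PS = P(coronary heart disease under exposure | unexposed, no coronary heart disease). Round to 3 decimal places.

p₁ = 0.0908, p₀ = 0.0339.
Under exogeneity and monotonicity, PS = (p₁ − p₀) / (1 − p₀).
PS = (0.0908 − 0.0339) / (1 − 0.0339) = 0.0569 / 0.9661 ≈ 0.0589

PS ≈ 0.059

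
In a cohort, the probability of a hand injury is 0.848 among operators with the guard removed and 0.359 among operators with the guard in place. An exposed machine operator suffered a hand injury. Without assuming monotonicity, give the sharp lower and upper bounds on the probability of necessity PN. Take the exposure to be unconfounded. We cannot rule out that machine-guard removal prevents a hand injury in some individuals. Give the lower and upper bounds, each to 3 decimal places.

0.577 ≤ PN ≤ 0.756

Let p₁ = 0.848, p₀ = 0.359.
Under exogeneity alone the bounds on PN are max{0,(p₁−p₀)/p₁} ≤ PN ≤ min{1,(1−p₀)/p₁}.
  lower = (p₁ − p₀)/p₁ = 0.489 / 0.848 ≈ 0.5767
  upper = min{1, (1 − p₀)/p₁} = 0.641 / 0.848 ≈ 0.7559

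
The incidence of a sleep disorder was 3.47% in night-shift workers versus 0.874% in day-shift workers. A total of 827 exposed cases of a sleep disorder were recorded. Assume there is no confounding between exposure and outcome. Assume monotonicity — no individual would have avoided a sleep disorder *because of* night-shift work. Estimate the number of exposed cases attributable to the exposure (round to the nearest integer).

about 619 cases

p₁ = 0.0347, p₀ = 0.00874.
PN = (p₁ − p₀)/p₁ = (0.0347 − 0.00874) / 0.0347 ≈ 0.74813.
Attributable cases ≈ PN × (exposed cases) = 0.74813 × 827 ≈ 618.70.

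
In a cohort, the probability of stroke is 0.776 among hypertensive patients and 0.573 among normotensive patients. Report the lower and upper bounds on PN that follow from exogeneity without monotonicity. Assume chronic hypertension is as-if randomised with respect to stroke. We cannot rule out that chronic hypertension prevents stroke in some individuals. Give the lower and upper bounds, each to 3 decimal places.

0.262 ≤ PN ≤ 0.550

Let p₁ = 0.776, p₀ = 0.573.
Under exogeneity alone the bounds on PN are max{0,(p₁−p₀)/p₁} ≤ PN ≤ min{1,(1−p₀)/p₁}.
  lower = (p₁ − p₀)/p₁ = 0.203 / 0.776 ≈ 0.2616
  upper = min{1, (1 − p₀)/p₁} = 0.427 / 0.776 ≈ 0.5503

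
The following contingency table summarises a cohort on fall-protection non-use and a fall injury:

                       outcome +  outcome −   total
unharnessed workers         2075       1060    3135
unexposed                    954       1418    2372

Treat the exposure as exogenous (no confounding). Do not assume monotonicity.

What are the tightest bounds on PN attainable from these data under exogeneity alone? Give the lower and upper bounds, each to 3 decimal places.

p₁ = P(outcome | exposed) = 2075/3135 = 0.66188
p₀ = P(outcome | unexposed) = 954/2372 = 0.40219
Under exogeneity alone the bounds on PN are max{0,(p₁−p₀)/p₁} ≤ PN ≤ min{1,(1−p₀)/p₁}.
  lower = (p₁ − p₀)/p₁ = 0.25969 / 0.66188 ≈ 0.3924
  upper = min{1, (1 − p₀)/p₁} = 0.59781 / 0.66188 ≈ 0.9032

0.392 ≤ PN ≤ 0.903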